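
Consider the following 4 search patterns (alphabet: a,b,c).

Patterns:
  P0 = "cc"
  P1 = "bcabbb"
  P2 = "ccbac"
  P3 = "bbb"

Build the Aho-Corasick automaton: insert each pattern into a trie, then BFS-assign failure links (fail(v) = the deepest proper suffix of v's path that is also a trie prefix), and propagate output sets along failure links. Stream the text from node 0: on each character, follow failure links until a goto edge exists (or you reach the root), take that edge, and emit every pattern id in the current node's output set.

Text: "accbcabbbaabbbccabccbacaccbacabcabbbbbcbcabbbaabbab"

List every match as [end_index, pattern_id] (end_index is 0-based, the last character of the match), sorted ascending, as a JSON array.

Build:
Trie (insert patterns):
  0='ε' goto b→3 c→1
  1='c' goto c→2
  2='cc' goto b→9  [P0 ends]
  3='b' goto b→12 c→4
  4='bc' goto a→5
  5='bca' goto b→6
  6='bcab' goto b→7
  7='bcabb' goto b→8
  8='bcabbb' goto ·  [P1 ends]
  9='ccb' goto a→10
  10='ccba' goto c→11
  11='ccbac' goto ·  [P2 ends]
  12='bb' goto b→13
  13='bbb' goto ·  [P3 ends]

Failure links (BFS by depth):
  fail(1) 'c': from fail(0)=0 chase 'c': 0 ⇒ 0;  out=∅∪out(0)=∅
  fail(3) 'b': from fail(0)=0 chase 'b': 0 ⇒ 0;  out=∅∪out(0)=∅
  fail(2) 'cc': from fail(1)=0 chase 'c': 0 ⇒ 1;  out={0}∪out(1)={0}
  fail(4) 'bc': from fail(3)=0 chase 'c': 0 ⇒ 1;  out=∅∪out(1)=∅
  fail(12) 'bb': from fail(3)=0 chase 'b': 0 ⇒ 3;  out=∅∪out(3)=∅
  fail(5) 'bca': from fail(4)=1 chase 'a': 1→0 ⇒ 0;  out=∅∪out(0)=∅
  fail(9) 'ccb': from fail(2)=1 chase 'b': 1→0 ⇒ 3;  out=∅∪out(3)=∅
  fail(13) 'bbb': from fail(12)=3 chase 'b': 3 ⇒ 12;  out={3}∪out(12)={3}
  fail(6) 'bcab': from fail(5)=0 chase 'b': 0 ⇒ 3;  out=∅∪out(3)=∅
  fail(10) 'ccba': from fail(9)=3 chase 'a': 3→0 ⇒ 0;  out=∅∪out(0)=∅
  fail(7) 'bcabb': from fail(6)=3 chase 'b': 3 ⇒ 12;  out=∅∪out(12)=∅
  fail(11) 'ccbac': from fail(10)=0 chase 'c': 0 ⇒ 1;  out={2}∪out(1)={2}
  fail(8) 'bcabbb': from fail(7)=12 chase 'b': 12 ⇒ 13;  out={1}∪out(13)={1,3}

Scan:
i=0 'a': node 0→0
i=1 'c': node 0→1
i=2 'c': node 1→2  → match P0@[1:2]
i=3 'b': node 2→9
i=4 'c': node 9→4 ·f
i=5 'a': node 4→5
i=6 'b': node 5→6
i=7 'b': node 6→7
i=8 'b': node 7→8  → match P1@[3:8],P3@[6:8]
i=9 'a': node 8→0 ·f
i=10 'a': node 0→0
i=11 'b': node 0→3
i=12 'b': node 3→12
i=13 'b': node 12→13  → match P3@[11:13]
i=14 'c': node 13→4 ·f
i=15 'c': node 4→2 ·f  → match P0@[14:15]
i=16 'a': node 2→0 ·f
i=17 'b': node 0→3
i=18 'c': node 3→4
i=19 'c': node 4→2 ·f  → match P0@[18:19]
i=20 'b': node 2→9
i=21 'a': node 9→10
i=22 'c': node 10→11  → match P2@[18:22]
i=23 'a': node 11→0 ·f
i=24 'c': node 0→1
i=25 'c': node 1→2  → match P0@[24:25]
i=26 'b': node 2→9
i=27 'a': node 9→10
i=28 'c': node 10→11  → match P2@[24:28]
i=29 'a': node 11→0 ·f
i=30 'b': node 0→3
i=31 'c': node 3→4
i=32 'a': node 4→5
i=33 'b': node 5→6
i=34 'b': node 6→7
i=35 'b': node 7→8  → match P1@[30:35],P3@[33:35]
i=36 'b': node 8→13 ·f  → match P3@[34:36]
i=37 'b': node 13→13 ·f  → match P3@[35:37]
i=38 'c': node 13→4 ·f
i=39 'b': node 4→3 ·f
i=40 'c': node 3→4
i=41 'a': node 4→5
i=42 'b': node 5→6
i=43 'b': node 6→7
i=44 'b': node 7→8  → match P1@[39:44],P3@[42:44]
i=45 'a': node 8→0 ·f
i=46 'a': node 0→0
i=47 'b': node 0→3
i=48 'b': node 3→12
i=49 'a': node 12→0 ·f
i=50 'b': node 0→3

All matches (sorted): [[2,0],[8,1],[8,3],[13,3],[15,0],[19,0],[22,2],[25,0],[28,2],[35,1],[35,3],[36,3],[37,3],[44,1],[44,3]]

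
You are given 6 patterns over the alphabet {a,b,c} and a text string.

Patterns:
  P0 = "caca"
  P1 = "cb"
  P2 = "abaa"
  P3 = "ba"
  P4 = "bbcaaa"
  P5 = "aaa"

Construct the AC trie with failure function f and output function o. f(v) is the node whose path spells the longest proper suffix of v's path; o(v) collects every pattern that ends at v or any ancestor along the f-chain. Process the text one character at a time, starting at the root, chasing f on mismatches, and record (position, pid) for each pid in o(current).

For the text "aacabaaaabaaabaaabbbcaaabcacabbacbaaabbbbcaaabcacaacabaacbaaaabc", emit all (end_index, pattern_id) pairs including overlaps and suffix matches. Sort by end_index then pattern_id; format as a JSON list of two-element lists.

Build:
Trie nodes:
  n0 'ε': a→6 b→10 c→1
  n1 'c': a→2 b→5
  n2 'ca': c→3
  n3 'cac': a→4
  n4 'caca': ·  [P0 ends]
  n5 'cb': ·  [P1 ends]
  n6 'a': a→17 b→7
  n7 'ab': a→8
  n8 'aba': a→9
  n9 'abaa': ·  [P2 ends]
  n10 'b': a→11 b→12
  n11 'ba': ·  [P3 ends]
  n12 'bb': c→13
  n13 'bbc': a→14
  n14 'bbca': a→15
  n15 'bbcaa': a→16
  n16 'bbcaaa': ·  [P4 ends]
  n17 'aa': a→18
  n18 'aaa': ·  [P5 ends]

BFS fail/out derivation:
  fail(1) 'c': from fail(0)=0 chase 'c': 0 ⇒ 0;  out=∅∪out(0)=∅
  fail(6) 'a': from fail(0)=0 chase 'a': 0 ⇒ 0;  out=∅∪out(0)=∅
  fail(10) 'b': from fail(0)=0 chase 'b': 0 ⇒ 0;  out=∅∪out(0)=∅
  fail(2) 'ca': from fail(1)=0 chase 'a': 0 ⇒ 6;  out=∅∪out(6)=∅
  fail(5) 'cb': from fail(1)=0 chase 'b': 0 ⇒ 10;  out={1}∪out(10)={1}
  fail(7) 'ab': from fail(6)=0 chase 'b': 0 ⇒ 10;  out=∅∪out(10)=∅
  fail(11) 'ba': from fail(10)=0 chase 'a': 0 ⇒ 6;  out={3}∪out(6)={3}
  fail(12) 'bb': from fail(10)=0 chase 'b': 0 ⇒ 10;  out=∅∪out(10)=∅
  fail(17) 'aa': from fail(6)=0 chase 'a': 0 ⇒ 6;  out=∅∪out(6)=∅
  fail(3) 'cac': from fail(2)=6 chase 'c': 6→0 ⇒ 1;  out=∅∪out(1)=∅
  fail(8) 'aba': from fail(7)=10 chase 'a': 10 ⇒ 11;  out=∅∪out(11)={3}
  fail(13) 'bbc': from fail(12)=10 chase 'c': 10→0 ⇒ 1;  out=∅∪out(1)=∅
  fail(18) 'aaa': from fail(17)=6 chase 'a': 6 ⇒ 17;  out={5}∪out(17)={5}
  fail(4) 'caca': from fail(3)=1 chase 'a': 1 ⇒ 2;  out={0}∪out(2)={0}
  fail(9) 'abaa': from fail(8)=11 chase 'a': 11→6 ⇒ 17;  out={2}∪out(17)={2}
  fail(14) 'bbca': from fail(13)=1 chase 'a': 1 ⇒ 2;  out=∅∪out(2)=∅
  fail(15) 'bbcaa': from fail(14)=2 chase 'a': 2→6 ⇒ 17;  out=∅∪out(17)=∅
  fail(16) 'bbcaaa': from fail(15)=17 chase 'a': 17 ⇒ 18;  out={4}∪out(18)={4,5}

Text stream:
[0] read 'a'  n0⇒n6
[1] read 'a'  n6⇒n17
[2] read 'c'  n17⇒n1 (fail-walked)
[3] read 'a'  n1⇒n2
[4] read 'b'  n2⇒n7 (fail-walked)
[5] read 'a'  n7⇒n8  → match P3@[4:5]
[6] read 'a'  n8⇒n9  → match P2@[3:6]
[7] read 'a'  n9⇒n18 (fail-walked)  → match P5@[5:7]
[8] read 'a'  n18⇒n18 (fail-walked)  → match P5@[6:8]
[9] read 'b'  n18⇒n7 (fail-walked)
[10] read 'a'  n7⇒n8  → match P3@[9:10]
[11] read 'a'  n8⇒n9  → match P2@[8:11]
[12] read 'a'  n9⇒n18 (fail-walked)  → match P5@[10:12]
[13] read 'b'  n18⇒n7 (fail-walked)
[14] read 'a'  n7⇒n8  → match P3@[13:14]
[15] read 'a'  n8⇒n9  → match P2@[12:15]
[16] read 'a'  n9⇒n18 (fail-walked)  → match P5@[14:16]
[17] read 'b'  n18⇒n7 (fail-walked)
[18] read 'b'  n7⇒n12 (fail-walked)
[19] read 'b'  n12⇒n12 (fail-walked)
[20] read 'c'  n12⇒n13
[21] read 'a'  n13⇒n14
[22] read 'a'  n14⇒n15
[23] read 'a'  n15⇒n16  → match P4@[18:23],P5@[21:23]
[24] read 'b'  n16⇒n7 (fail-walked)
[25] read 'c'  n7⇒n1 (fail-walked)
[26] read 'a'  n1⇒n2
[27] read 'c'  n2⇒n3
[28] read 'a'  n3⇒n4  → match P0@[25:28]
[29] read 'b'  n4⇒n7 (fail-walked)
[30] read 'b'  n7⇒n12 (fail-walked)
[31] read 'a'  n12⇒n11 (fail-walked)  → match P3@[30:31]
[32] read 'c'  n11⇒n1 (fail-walked)
[33] read 'b'  n1⇒n5  → match P1@[32:33]
[34] read 'a'  n5⇒n11 (fail-walked)  → match P3@[33:34]
[35] read 'a'  n11⇒n17 (fail-walked)
[36] read 'a'  n17⇒n18  → match P5@[34:36]
[37] read 'b'  n18⇒n7 (fail-walked)
[38] read 'b'  n7⇒n12 (fail-walked)
[39] read 'b'  n12⇒n12 (fail-walked)
[40] read 'b'  n12⇒n12 (fail-walked)
[41] read 'c'  n12⇒n13
[42] read 'a'  n13⇒n14
[43] read 'a'  n14⇒n15
[44] read 'a'  n15⇒n16  → match P4@[39:44],P5@[42:44]
[45] read 'b'  n16⇒n7 (fail-walked)
[46] read 'c'  n7⇒n1 (fail-walked)
[47] read 'a'  n1⇒n2
[48] read 'c'  n2⇒n3
[49] read 'a'  n3⇒n4  → match P0@[46:49]
[50] read 'a'  n4⇒n17 (fail-walked)
[51] read 'c'  n17⇒n1 (fail-walked)
[52] read 'a'  n1⇒n2
[53] read 'b'  n2⇒n7 (fail-walked)
[54] read 'a'  n7⇒n8  → match P3@[53:54]
[55] read 'a'  n8⇒n9  → match P2@[52:55]
[56] read 'c'  n9⇒n1 (fail-walked)
[57] read 'b'  n1⇒n5  → match P1@[56:57]
[58] read 'a'  n5⇒n11 (fail-walked)  → match P3@[57:58]
[59] read 'a'  n11⇒n17 (fail-walked)
[60] read 'a'  n17⇒n18  → match P5@[58:60]
[61] read 'a'  n18⇒n18 (fail-walked)  → match P5@[59:61]
[62] read 'b'  n18⇒n7 (fail-walked)
[63] read 'c'  n7⇒n1 (fail-walked)

Result: [[5,3],[6,2],[7,5],[8,5],[10,3],[11,2],[12,5],[14,3],[15,2],[16,5],[23,4],[23,5],[28,0],[31,3],[33,1],[34,3],[36,5],[44,4],[44,5],[49,0],[54,3],[55,2],[57,1],[58,3],[60,5],[61,5]]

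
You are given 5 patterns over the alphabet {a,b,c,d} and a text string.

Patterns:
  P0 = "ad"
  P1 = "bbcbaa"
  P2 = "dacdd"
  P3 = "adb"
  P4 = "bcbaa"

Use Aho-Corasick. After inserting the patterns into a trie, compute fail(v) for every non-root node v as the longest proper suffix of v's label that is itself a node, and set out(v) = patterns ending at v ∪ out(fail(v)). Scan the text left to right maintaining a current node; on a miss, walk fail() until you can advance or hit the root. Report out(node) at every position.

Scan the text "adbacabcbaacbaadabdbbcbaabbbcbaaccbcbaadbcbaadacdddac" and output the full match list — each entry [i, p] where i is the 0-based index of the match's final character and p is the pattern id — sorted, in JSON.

Build:
Trie (insert patterns):
  n0 'ε': a→1 b→3 d→9
  n1 'a': d→2
  n2 'ad': b→14  ←P0
  n3 'b': b→4 c→15
  n4 'bb': c→5
  n5 'bbc': b→6
  n6 'bbcb': a→7
  n7 'bbcba': a→8
  n8 'bbcbaa': ·  ←P1
  n9 'd': a→10
  n10 'da': c→11
  n11 'dac': d→12
  n12 'dacd': d→13
  n13 'dacdd': ·  ←P2
  n14 'adb': ·  ←P3
  n15 'bc': b→16
  n16 'bcb': a→17
  n17 'bcba': a→18
  n18 'bcbaa': ·  ←P4

Failure links (BFS by depth):
  fail(1) 'a': from fail(0)=0 chase 'a': 0 ⇒ 0;  out=∅∪out(0)=∅
  fail(3) 'b': from fail(0)=0 chase 'b': 0 ⇒ 0;  out=∅∪out(0)=∅
  fail(9) 'd': from fail(0)=0 chase 'd': 0 ⇒ 0;  out=∅∪out(0)=∅
  fail(2) 'ad': from fail(1)=0 chase 'd': 0 ⇒ 9;  out={0}∪out(9)={0}
  fail(4) 'bb': from fail(3)=0 chase 'b': 0 ⇒ 3;  out=∅∪out(3)=∅
  fail(10) 'da': from fail(9)=0 chase 'a': 0 ⇒ 1;  out=∅∪out(1)=∅
  fail(15) 'bc': from fail(3)=0 chase 'c': 0 ⇒ 0;  out=∅∪out(0)=∅
  fail(5) 'bbc': from fail(4)=3 chase 'c': 3 ⇒ 15;  out=∅∪out(15)=∅
  fail(11) 'dac': from fail(10)=1 chase 'c': 1→0 ⇒ 0;  out=∅∪out(0)=∅
  fail(14) 'adb': from fail(2)=9 chase 'b': 9→0 ⇒ 3;  out={3}∪out(3)={3}
  fail(16) 'bcb': from fail(15)=0 chase 'b': 0 ⇒ 3;  out=∅∪out(3)=∅
  fail(6) 'bbcb': from fail(5)=15 chase 'b': 15 ⇒ 16;  out=∅∪out(16)=∅
  fail(12) 'dacd': from fail(11)=0 chase 'd': 0 ⇒ 9;  out=∅∪out(9)=∅
  fail(17) 'bcba': from fail(16)=3 chase 'a': 3→0 ⇒ 1;  out=∅∪out(1)=∅
  fail(7) 'bbcba': from fail(6)=16 chase 'a': 16 ⇒ 17;  out=∅∪out(17)=∅
  fail(13) 'dacdd': from fail(12)=9 chase 'd': 9→0 ⇒ 9;  out={2}∪out(9)={2}
  fail(18) 'bcbaa': from fail(17)=1 chase 'a': 1→0 ⇒ 1;  out={4}∪out(1)={4}
  fail(8) 'bbcbaa': from fail(7)=17 chase 'a': 17 ⇒ 18;  out={1}∪out(18)={1,4}

Text stream:
i=0 'a': node 0→1
i=1 'd': node 1→2  → match P0@[0:1]
i=2 'b': node 2→14  → match P3@[0:2]
i=3 'a': node 14→1 (via fail)
i=4 'c': node 1→0 (via fail)
i=5 'a': node 0→1
i=6 'b': node 1→3 (via fail)
i=7 'c': node 3→15
i=8 'b': node 15→16
i=9 'a': node 16→17
i=10 'a': node 17→18  → match P4@[6:10]
i=11 'c': node 18→0 (via fail)
i=12 'b': node 0→3
i=13 'a': node 3→1 (via fail)
i=14 'a': node 1→1 (via fail)
i=15 'd': node 1→2  → match P0@[14:15]
i=16 'a': node 2→10 (via fail)
i=17 'b': node 10→3 (via fail)
i=18 'd': node 3→9 (via fail)
i=19 'b': node 9→3 (via fail)
i=20 'b': node 3→4
i=21 'c': node 4→5
i=22 'b': node 5→6
i=23 'a': node 6→7
i=24 'a': node 7→8  → match P1@[19:24],P4@[20:24]
i=25 'b': node 8→3 (via fail)
i=26 'b': node 3→4
i=27 'b': node 4→4 (via fail)
i=28 'c': node 4→5
i=29 'b': node 5→6
i=30 'a': node 6→7
i=31 'a': node 7→8  → match P1@[26:31],P4@[27:31]
i=32 'c': node 8→0 (via fail)
i=33 'c': node 0→0
i=34 'b': node 0→3
i=35 'c': node 3→15
i=36 'b': node 15→16
i=37 'a': node 16→17
i=38 'a': node 17→18  → match P4@[34:38]
i=39 'd': node 18→2 (via fail)  → match P0@[38:39]
i=40 'b': node 2→14  → match P3@[38:40]
i=41 'c': node 14→15 (via fail)
i=42 'b': node 15→16
i=43 'a': node 16→17
i=44 'a': node 17→18  → match P4@[40:44]
i=45 'd': node 18→2 (via fail)  → match P0@[44:45]
i=46 'a': node 2→10 (via fail)
i=47 'c': node 10→11
i=48 'd': node 11→12
i=49 'd': node 12→13  → match P2@[45:49]
i=50 'd': node 13→9 (via fail)
i=51 'a': node 9→10
i=52 'c': node 10→11

All matches (sorted): [[1,0],[2,3],[10,4],[15,0],[24,1],[24,4],[31,1],[31,4],[38,4],[39,0],[40,3],[44,4],[45,0],[49,2]]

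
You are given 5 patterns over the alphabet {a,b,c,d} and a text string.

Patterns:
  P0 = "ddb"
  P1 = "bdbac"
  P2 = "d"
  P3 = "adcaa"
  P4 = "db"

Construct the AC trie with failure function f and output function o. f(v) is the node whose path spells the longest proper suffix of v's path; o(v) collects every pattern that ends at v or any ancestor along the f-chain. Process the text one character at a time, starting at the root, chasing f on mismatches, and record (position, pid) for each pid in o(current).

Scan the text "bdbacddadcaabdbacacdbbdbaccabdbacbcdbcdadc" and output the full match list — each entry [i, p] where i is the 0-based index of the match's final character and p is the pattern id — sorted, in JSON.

Construct AC machine:
Trie nodes:
  0='ε' goto a→9 b→4 d→1
  1='d' goto b→14 d→2  ←P2
  2='dd' goto b→3
  3='ddb' goto ·  ←P0
  4='b' goto d→5
  5='bd' goto b→6
  6='bdb' goto a→7
  7='bdba' goto c→8
  8='bdbac' goto ·  ←P1
  9='a' goto d→10
  10='ad' goto c→11
  11='adc' goto a→12
  12='adca' goto a→13
  13='adcaa' goto ·  ←P3
  14='db' goto ·  ←P4

BFS fail/out derivation:
  n1('d'): parent n0 fail=0; on 'd' 0 → fail=0;  out {2}∪∅={2}
  n4('b'): parent n0 fail=0; on 'b' 0 → fail=0;  out ∅∪∅=∅
  n9('a'): parent n0 fail=0; on 'a' 0 → fail=0;  out ∅∪∅=∅
  n2('dd'): parent n1 fail=0; on 'd' 0 → fail=1;  out ∅∪{2}={2}
  n5('bd'): parent n4 fail=0; on 'd' 0 → fail=1;  out ∅∪{2}={2}
  n10('ad'): parent n9 fail=0; on 'd' 0 → fail=1;  out ∅∪{2}={2}
  n14('db'): parent n1 fail=0; on 'b' 0 → fail=4;  out {4}∪∅={4}
  n3('ddb'): parent n2 fail=1; on 'b' 1 → fail=14;  out {0}∪{4}={0,4}
  n6('bdb'): parent n5 fail=1; on 'b' 1 → fail=14;  out ∅∪{4}={4}
  n11('adc'): parent n10 fail=1; on 'c' 1→0 → fail=0;  out ∅∪∅=∅
  n7('bdba'): parent n6 fail=14; on 'a' 14→4→0 → fail=9;  out ∅∪∅=∅
  n12('adca'): parent n11 fail=0; on 'a' 0 → fail=9;  out ∅∪∅=∅
  n8('bdbac'): parent n7 fail=9; on 'c' 9→0 → fail=0;  out {1}∪∅={1}
  n13('adcaa'): parent n12 fail=9; on 'a' 9→0 → fail=9;  out {3}∪∅={3}

Scan:
pos 0 'b': at 4
pos 1 'd': at 5  ** P2@[1:1]
pos 2 'b': at 6  ** P4@[1:2]
pos 3 'a': at 7
pos 4 'c': at 8  ** P1@[0:4]
pos 5 'd': at 1 ·f  ** P2@[5:5]
pos 6 'd': at 2  ** P2@[6:6]
pos 7 'a': at 9 ·f
pos 8 'd': at 10  ** P2@[8:8]
pos 9 'c': at 11
pos 10 'a': at 12
pos 11 'a': at 13  ** P3@[7:11]
pos 12 'b': at 4 ·f
pos 13 'd': at 5  ** P2@[13:13]
pos 14 'b': at 6  ** P4@[13:14]
pos 15 'a': at 7
pos 16 'c': at 8  ** P1@[12:16]
pos 17 'a': at 9 ·f
pos 18 'c': at 0 ·f
pos 19 'd': at 1  ** P2@[19:19]
pos 20 'b': at 14  ** P4@[19:20]
pos 21 'b': at 4 ·f
pos 22 'd': at 5  ** P2@[22:22]
pos 23 'b': at 6  ** P4@[22:23]
pos 24 'a': at 7
pos 25 'c': at 8  ** P1@[21:25]
pos 26 'c': at 0 ·f
pos 27 'a': at 9
pos 28 'b': at 4 ·f
pos 29 'd': at 5  ** P2@[29:29]
pos 30 'b': at 6  ** P4@[29:30]
pos 31 'a': at 7
pos 32 'c': at 8  ** P1@[28:32]
pos 33 'b': at 4 ·f
pos 34 'c': at 0 ·f
pos 35 'd': at 1  ** P2@[35:35]
pos 36 'b': at 14  ** P4@[35:36]
pos 37 'c': at 0 ·f
pos 38 'd': at 1  ** P2@[38:38]
pos 39 'a': at 9 ·f
pos 40 'd': at 10  ** P2@[40:40]
pos 41 'c': at 11

Matches: [[1,2],[2,4],[4,1],[5,2],[6,2],[8,2],[11,3],[13,2],[14,4],[16,1],[19,2],[20,4],[22,2],[23,4],[25,1],[29,2],[30,4],[32,1],[35,2],[36,4],[38,2],[40,2]]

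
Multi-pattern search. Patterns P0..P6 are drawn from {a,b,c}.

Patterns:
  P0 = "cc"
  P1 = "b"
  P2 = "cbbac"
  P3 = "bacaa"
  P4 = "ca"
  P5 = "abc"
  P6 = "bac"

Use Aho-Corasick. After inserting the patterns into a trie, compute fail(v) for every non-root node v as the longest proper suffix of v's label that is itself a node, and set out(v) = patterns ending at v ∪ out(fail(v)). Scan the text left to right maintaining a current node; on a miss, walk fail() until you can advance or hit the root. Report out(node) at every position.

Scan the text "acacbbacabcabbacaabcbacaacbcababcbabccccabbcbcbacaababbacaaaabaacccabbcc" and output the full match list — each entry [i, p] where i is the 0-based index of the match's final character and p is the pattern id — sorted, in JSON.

Construct AC machine:
Trie (insert patterns):
  0='ε' goto a→13 b→3 c→1
  1='c' goto a→12 b→4 c→2
  2='cc' goto ·  ←P0
  3='b' goto a→8  ←P1
  4='cb' goto b→5
  5='cbb' goto a→6
  6='cbba' goto c→7
  7='cbbac' goto ·  ←P2
  8='ba' goto c→9
  9='bac' goto a→10  ←P6
  10='baca' goto a→11
  11='bacaa' goto ·  ←P3
  12='ca' goto ·  ←P4
  13='a' goto b→14
  14='ab' goto c→15
  15='abc' goto ·  ←P5

Failure links (BFS by depth):
  fail(1) 'c': from fail(0)=0 chase 'c': 0 ⇒ 0;  out=∅∪out(0)=∅
  fail(3) 'b': from fail(0)=0 chase 'b': 0 ⇒ 0;  out={1}∪out(0)={1}
  fail(13) 'a': from fail(0)=0 chase 'a': 0 ⇒ 0;  out=∅∪out(0)=∅
  fail(2) 'cc': from fail(1)=0 chase 'c': 0 ⇒ 1;  out={0}∪out(1)={0}
  fail(4) 'cb': from fail(1)=0 chase 'b': 0 ⇒ 3;  out=∅∪out(3)={1}
  fail(8) 'ba': from fail(3)=0 chase 'a': 0 ⇒ 13;  out=∅∪out(13)=∅
  fail(12) 'ca': from fail(1)=0 chase 'a': 0 ⇒ 13;  out={4}∪out(13)={4}
  fail(14) 'ab': from fail(13)=0 chase 'b': 0 ⇒ 3;  out=∅∪out(3)={1}
  fail(5) 'cbb': from fail(4)=3 chase 'b': 3→0 ⇒ 3;  out=∅∪out(3)={1}
  fail(9) 'bac': from fail(8)=13 chase 'c': 13→0 ⇒ 1;  out={6}∪out(1)={6}
  fail(15) 'abc': from fail(14)=3 chase 'c': 3→0 ⇒ 1;  out={5}∪out(1)={5}
  fail(6) 'cbba': from fail(5)=3 chase 'a': 3 ⇒ 8;  out=∅∪out(8)=∅
  fail(10) 'baca': from fail(9)=1 chase 'a': 1 ⇒ 12;  out=∅∪out(12)={4}
  fail(7) 'cbbac': from fail(6)=8 chase 'c': 8 ⇒ 9;  out={2}∪out(9)={2,6}
  fail(11) 'bacaa': from fail(10)=12 chase 'a': 12→13→0 ⇒ 13;  out={3}∪out(13)={3}

Run:
i=0 'a': node 0→13
i=1 'c': node 13→1 ·f
i=2 'a': node 1→12  ** P4@[1:2]
i=3 'c': node 12→1 ·f
i=4 'b': node 1→4  ** P1@[4:4]
i=5 'b': node 4→5  ** P1@[5:5]
i=6 'a': node 5→6
i=7 'c': node 6→7  ** P2@[3:7],P6@[5:7]
i=8 'a': node 7→10 ·f  ** P4@[7:8]
i=9 'b': node 10→14 ·f  ** P1@[9:9]
i=10 'c': node 14→15  ** P5@[8:10]
i=11 'a': node 15→12 ·f  ** P4@[10:11]
i=12 'b': node 12→14 ·f  ** P1@[12:12]
i=13 'b': node 14→3 ·f  ** P1@[13:13]
i=14 'a': node 3→8
i=15 'c': node 8→9  ** P6@[13:15]
i=16 'a': node 9→10  ** P4@[15:16]
i=17 'a': node 10→11  ** P3@[13:17]
i=18 'b': node 11→14 ·f  ** P1@[18:18]
i=19 'c': node 14→15  ** P5@[17:19]
i=20 'b': node 15→4 ·f  ** P1@[20:20]
i=21 'a': node 4→8 ·f
i=22 'c': node 8→9  ** P6@[20:22]
i=23 'a': node 9→10  ** P4@[22:23]
i=24 'a': node 10→11  ** P3@[20:24]
i=25 'c': node 11→1 ·f
i=26 'b': node 1→4  ** P1@[26:26]
i=27 'c': node 4→1 ·f
i=28 'a': node 1→12  ** P4@[27:28]
i=29 'b': node 12→14 ·f  ** P1@[29:29]
i=30 'a': node 14→8 ·f
i=31 'b': node 8→14 ·f  ** P1@[31:31]
i=32 'c': node 14→15  ** P5@[30:32]
i=33 'b': node 15→4 ·f  ** P1@[33:33]
i=34 'a': node 4→8 ·f
i=35 'b': node 8→14 ·f  ** P1@[35:35]
i=36 'c': node 14→15  ** P5@[34:36]
i=37 'c': node 15→2 ·f  ** P0@[36:37]
i=38 'c': node 2→2 ·f  ** P0@[37:38]
i=39 'c': node 2→2 ·f  ** P0@[38:39]
i=40 'a': node 2→12 ·f  ** P4@[39:40]
i=41 'b': node 12→14 ·f  ** P1@[41:41]
i=42 'b': node 14→3 ·f  ** P1@[42:42]
i=43 'c': node 3→1 ·f
i=44 'b': node 1→4  ** P1@[44:44]
i=45 'c': node 4→1 ·f
i=46 'b': node 1→4  ** P1@[46:46]
i=47 'a': node 4→8 ·f
i=48 'c': node 8→9  ** P6@[46:48]
i=49 'a': node 9→10  ** P4@[48:49]
i=50 'a': node 10→11  ** P3@[46:50]
i=51 'b': node 11→14 ·f  ** P1@[51:51]
i=52 'a': node 14→8 ·f
i=53 'b': node 8→14 ·f  ** P1@[53:53]
i=54 'b': node 14→3 ·f  ** P1@[54:54]
i=55 'a': node 3→8
i=56 'c': node 8→9  ** P6@[54:56]
i=57 'a': node 9→10  ** P4@[56:57]
i=58 'a': node 10→11  ** P3@[54:58]
i=59 'a': node 11→13 ·f
i=60 'a': node 13→13 ·f
i=61 'b': node 13→14  ** P1@[61:61]
i=62 'a': node 14→8 ·f
i=63 'a': node 8→13 ·f
i=64 'c': node 13→1 ·f
i=65 'c': node 1→2  ** P0@[64:65]
i=66 'c': node 2→2 ·f  ** P0@[65:66]
i=67 'a': node 2→12 ·f  ** P4@[66:67]
i=68 'b': node 12→14 ·f  ** P1@[68:68]
i=69 'b': node 14→3 ·f  ** P1@[69:69]
i=70 'c': node 3→1 ·f
i=71 'c': node 1→2  ** P0@[70:71]

Result: [[2,4],[4,1],[5,1],[7,2],[7,6],[8,4],[9,1],[10,5],[11,4],[12,1],[13,1],[15,6],[16,4],[17,3],[18,1],[19,5],[20,1],[22,6],[23,4],[24,3],[26,1],[28,4],[29,1],[31,1],[32,5],[33,1],[35,1],[36,5],[37,0],[38,0],[39,0],[40,4],[41,1],[42,1],[44,1],[46,1],[48,6],[49,4],[50,3],[51,1],[53,1],[54,1],[56,6],[57,4],[58,3],[61,1],[65,0],[66,0],[67,4],[68,1],[69,1],[71,0]]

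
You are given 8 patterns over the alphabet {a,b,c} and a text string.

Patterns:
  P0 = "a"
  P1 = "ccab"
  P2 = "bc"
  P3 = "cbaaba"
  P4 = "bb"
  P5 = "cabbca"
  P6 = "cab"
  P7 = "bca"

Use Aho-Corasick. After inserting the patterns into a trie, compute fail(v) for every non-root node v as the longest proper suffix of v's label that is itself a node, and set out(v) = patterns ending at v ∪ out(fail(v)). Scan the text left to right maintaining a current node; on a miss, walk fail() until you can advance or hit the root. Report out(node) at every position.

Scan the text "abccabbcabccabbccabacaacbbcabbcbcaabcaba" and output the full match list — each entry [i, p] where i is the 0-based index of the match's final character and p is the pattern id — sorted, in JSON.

Construct AC machine:
Trie (insert patterns):
  0='ε' goto a→1 b→6 c→2
  1='a' goto ·  ←P0
  2='c' goto a→14 b→8 c→3
  3='cc' goto a→4
  4='cca' goto b→5
  5='ccab' goto ·  ←P1
  6='b' goto b→13 c→7
  7='bc' goto a→19  ←P2
  8='cb' goto a→9
  9='cba' goto a→10
  10='cbaa' goto b→11
  11='cbaab' goto a→12
  12='cbaaba' goto ·  ←P3
  13='bb' goto ·  ←P4
  14='ca' goto b→15
  15='cab' goto b→16  ←P6
  16='cabb' goto c→17
  17='cabbc' goto a→18
  18='cabbca' goto ·  ←P5
  19='bca' goto ·  ←P7

Failure links (BFS by depth):
  n1('a'): parent n0 fail=0; on 'a' 0 → fail=0;  out {0}∪∅={0}
  n2('c'): parent n0 fail=0; on 'c' 0 → fail=0;  out ∅∪∅=∅
  n6('b'): parent n0 fail=0; on 'b' 0 → fail=0;  out ∅∪∅=∅
  n3('cc'): parent n2 fail=0; on 'c' 0 → fail=2;  out ∅∪∅=∅
  n7('bc'): parent n6 fail=0; on 'c' 0 → fail=2;  out {2}∪∅={2}
  n8('cb'): parent n2 fail=0; on 'b' 0 → fail=6;  out ∅∪∅=∅
  n13('bb'): parent n6 fail=0; on 'b' 0 → fail=6;  out {4}∪∅={4}
  n14('ca'): parent n2 fail=0; on 'a' 0 → fail=1;  out ∅∪{0}={0}
  n4('cca'): parent n3 fail=2; on 'a' 2 → fail=14;  out ∅∪{0}={0}
  n9('cba'): parent n8 fail=6; on 'a' 6→0 → fail=1;  out ∅∪{0}={0}
  n15('cab'): parent n14 fail=1; on 'b' 1→0 → fail=6;  out {6}∪∅={6}
  n19('bca'): parent n7 fail=2; on 'a' 2 → fail=14;  out {7}∪{0}={0,7}
  n5('ccab'): parent n4 fail=14; on 'b' 14 → fail=15;  out {1}∪{6}={1,6}
  n10('cbaa'): parent n9 fail=1; on 'a' 1→0 → fail=1;  out ∅∪{0}={0}
  n16('cabb'): parent n15 fail=6; on 'b' 6 → fail=13;  out ∅∪{4}={4}
  n11('cbaab'): parent n10 fail=1; on 'b' 1→0 → fail=6;  out ∅∪∅=∅
  n17('cabbc'): parent n16 fail=13; on 'c' 13→6 → fail=7;  out ∅∪{2}={2}
  n12('cbaaba'): parent n11 fail=6; on 'a' 6→0 → fail=1;  out {3}∪{0}={0,3}
  n18('cabbca'): parent n17 fail=7; on 'a' 7 → fail=19;  out {5}∪{0,7}={0,5,7}

Scan:
[0] read 'a'  n0⇒n1  → match P0@[0:0]
[1] read 'b'  n1⇒n6 (fail-walked)
[2] read 'c'  n6⇒n7  → match P2@[1:2]
[3] read 'c'  n7⇒n3 (fail-walked)
[4] read 'a'  n3⇒n4  → match P0@[4:4]
[5] read 'b'  n4⇒n5  → match P1@[2:5],P6@[3:5]
[6] read 'b'  n5⇒n16 (fail-walked)  → match P4@[5:6]
[7] read 'c'  n16⇒n17  → match P2@[6:7]
[8] read 'a'  n17⇒n18  → match P0@[8:8],P5@[3:8],P7@[6:8]
[9] read 'b'  n18⇒n15 (fail-walked)  → match P6@[7:9]
[10] read 'c'  n15⇒n7 (fail-walked)  → match P2@[9:10]
[11] read 'c'  n7⇒n3 (fail-walked)
[12] read 'a'  n3⇒n4  → match P0@[12:12]
[13] read 'b'  n4⇒n5  → match P1@[10:13],P6@[11:13]
[14] read 'b'  n5⇒n16 (fail-walked)  → match P4@[13:14]
[15] read 'c'  n16⇒n17  → match P2@[14:15]
[16] read 'c'  n17⇒n3 (fail-walked)
[17] read 'a'  n3⇒n4  → match P0@[17:17]
[18] read 'b'  n4⇒n5  → match P1@[15:18],P6@[16:18]
[19] read 'a'  n5⇒n1 (fail-walked)  → match P0@[19:19]
[20] read 'c'  n1⇒n2 (fail-walked)
[21] read 'a'  n2⇒n14  → match P0@[21:21]
[22] read 'a'  n14⇒n1 (fail-walked)  → match P0@[22:22]
[23] read 'c'  n1⇒n2 (fail-walked)
[24] read 'b'  n2⇒n8
[25] read 'b'  n8⇒n13 (fail-walked)  → match P4@[24:25]
[26] read 'c'  n13⇒n7 (fail-walked)  → match P2@[25:26]
[27] read 'a'  n7⇒n19  → match P0@[27:27],P7@[25:27]
[28] read 'b'  n19⇒n15 (fail-walked)  → match P6@[26:28]
[29] read 'b'  n15⇒n16  → match P4@[28:29]
[30] read 'c'  n16⇒n17  → match P2@[29:30]
[31] read 'b'  n17⇒n8 (fail-walked)
[32] read 'c'  n8⇒n7 (fail-walked)  → match P2@[31:32]
[33] read 'a'  n7⇒n19  → match P0@[33:33],P7@[31:33]
[34] read 'a'  n19⇒n1 (fail-walked)  → match P0@[34:34]
[35] read 'b'  n1⇒n6 (fail-walked)
[36] read 'c'  n6⇒n7  → match P2@[35:36]
[37] read 'a'  n7⇒n19  → match P0@[37:37],P7@[35:37]
[38] read 'b'  n19⇒n15 (fail-walked)  → match P6@[36:38]
[39] read 'a'  n15⇒n1 (fail-walked)  → match P0@[39:39]

Matches: [[0,0],[2,2],[4,0],[5,1],[5,6],[6,4],[7,2],[8,0],[8,5],[8,7],[9,6],[10,2],[12,0],[13,1],[13,6],[14,4],[15,2],[17,0],[18,1],[18,6],[19,0],[21,0],[22,0],[25,4],[26,2],[27,0],[27,7],[28,6],[29,4],[30,2],[32,2],[33,0],[33,7],[34,0],[36,2],[37,0],[37,7],[38,6],[39,0]]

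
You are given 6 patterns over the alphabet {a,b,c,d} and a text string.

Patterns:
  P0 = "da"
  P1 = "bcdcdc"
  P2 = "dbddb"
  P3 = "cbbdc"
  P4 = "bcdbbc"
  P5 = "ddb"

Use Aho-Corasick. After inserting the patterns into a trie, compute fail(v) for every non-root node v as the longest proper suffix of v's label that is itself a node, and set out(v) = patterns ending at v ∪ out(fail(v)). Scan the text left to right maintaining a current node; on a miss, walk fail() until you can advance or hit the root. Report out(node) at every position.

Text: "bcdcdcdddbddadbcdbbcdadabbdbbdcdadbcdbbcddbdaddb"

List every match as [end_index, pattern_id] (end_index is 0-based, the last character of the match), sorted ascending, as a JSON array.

Construct AC machine:
Trie (insert patterns):
  n0 'ε': b→3 c→13 d→1
  n1 'd': a→2 b→9 d→21
  n2 'da': ·  ←P0
  n3 'b': c→4
  n4 'bc': d→5
  n5 'bcd': b→18 c→6
  n6 'bcdc': d→7
  n7 'bcdcd': c→8
  n8 'bcdcdc': ·  ←P1
  n9 'db': d→10
  n10 'dbd': d→11
  n11 'dbdd': b→12
  n12 'dbddb': ·  ←P2
  n13 'c': b→14
  n14 'cb': b→15
  n15 'cbb': d→16
  n16 'cbbd': c→17
  n17 'cbbdc': ·  ←P3
  n18 'bcdb': b→19
  n19 'bcdbb': c→20
  n20 'bcdbbc': ·  ←P4
  n21 'dd': b→22
  n22 'ddb': ·  ←P5

BFS fail/out derivation:
  fail(1) 'd': from fail(0)=0 chase 'd': 0 ⇒ 0;  out=∅∪out(0)=∅
  fail(3) 'b': from fail(0)=0 chase 'b': 0 ⇒ 0;  out=∅∪out(0)=∅
  fail(13) 'c': from fail(0)=0 chase 'c': 0 ⇒ 0;  out=∅∪out(0)=∅
  fail(2) 'da': from fail(1)=0 chase 'a': 0 ⇒ 0;  out={0}∪out(0)={0}
  fail(4) 'bc': from fail(3)=0 chase 'c': 0 ⇒ 13;  out=∅∪out(13)=∅
  fail(9) 'db': from fail(1)=0 chase 'b': 0 ⇒ 3;  out=∅∪out(3)=∅
  fail(14) 'cb': from fail(13)=0 chase 'b': 0 ⇒ 3;  out=∅∪out(3)=∅
  fail(21) 'dd': from fail(1)=0 chase 'd': 0 ⇒ 1;  out=∅∪out(1)=∅
  fail(5) 'bcd': from fail(4)=13 chase 'd': 13→0 ⇒ 1;  out=∅∪out(1)=∅
  fail(10) 'dbd': from fail(9)=3 chase 'd': 3→0 ⇒ 1;  out=∅∪out(1)=∅
  fail(15) 'cbb': from fail(14)=3 chase 'b': 3→0 ⇒ 3;  out=∅∪out(3)=∅
  fail(22) 'ddb': from fail(21)=1 chase 'b': 1 ⇒ 9;  out={5}∪out(9)={5}
  fail(6) 'bcdc': from fail(5)=1 chase 'c': 1→0 ⇒ 13;  out=∅∪out(13)=∅
  fail(11) 'dbdd': from fail(10)=1 chase 'd': 1 ⇒ 21;  out=∅∪out(21)=∅
  fail(16) 'cbbd': from fail(15)=3 chase 'd': 3→0 ⇒ 1;  out=∅∪out(1)=∅
  fail(18) 'bcdb': from fail(5)=1 chase 'b': 1 ⇒ 9;  out=∅∪out(9)=∅
  fail(7) 'bcdcd': from fail(6)=13 chase 'd': 13→0 ⇒ 1;  out=∅∪out(1)=∅
  fail(12) 'dbddb': from fail(11)=21 chase 'b': 21 ⇒ 22;  out={2}∪out(22)={2,5}
  fail(17) 'cbbdc': from fail(16)=1 chase 'c': 1→0 ⇒ 13;  out={3}∪out(13)={3}
  fail(19) 'bcdbb': from fail(18)=9 chase 'b': 9→3→0 ⇒ 3;  out=∅∪out(3)=∅
  fail(8) 'bcdcdc': from fail(7)=1 chase 'c': 1→0 ⇒ 13;  out={1}∪out(13)={1}
  fail(20) 'bcdbbc': from fail(19)=3 chase 'c': 3 ⇒ 4;  out={4}∪out(4)={4}

Text stream:
pos 0 'b': at 3
pos 1 'c': at 4
pos 2 'd': at 5
pos 3 'c': at 6
pos 4 'd': at 7
pos 5 'c': at 8  ** P1@[0:5]
pos 6 'd': at 1 (via fail)
pos 7 'd': at 21
pos 8 'd': at 21 (via fail)
pos 9 'b': at 22  ** P5@[7:9]
pos 10 'd': at 10 (via fail)
pos 11 'd': at 11
pos 12 'a': at 2 (via fail)  ** P0@[11:12]
pos 13 'd': at 1 (via fail)
pos 14 'b': at 9
pos 15 'c': at 4 (via fail)
pos 16 'd': at 5
pos 17 'b': at 18
pos 18 'b': at 19
pos 19 'c': at 20  ** P4@[14:19]
pos 20 'd': at 5 (via fail)
pos 21 'a': at 2 (via fail)  ** P0@[20:21]
pos 22 'd': at 1 (via fail)
pos 23 'a': at 2  ** P0@[22:23]
pos 24 'b': at 3 (via fail)
pos 25 'b': at 3 (via fail)
pos 26 'd': at 1 (via fail)
pos 27 'b': at 9
pos 28 'b': at 3 (via fail)
pos 29 'd': at 1 (via fail)
pos 30 'c': at 13 (via fail)
pos 31 'd': at 1 (via fail)
pos 32 'a': at 2  ** P0@[31:32]
pos 33 'd': at 1 (via fail)
pos 34 'b': at 9
pos 35 'c': at 4 (via fail)
pos 36 'd': at 5
pos 37 'b': at 18
pos 38 'b': at 19
pos 39 'c': at 20  ** P4@[34:39]
pos 40 'd': at 5 (via fail)
pos 41 'd': at 21 (via fail)
pos 42 'b': at 22  ** P5@[40:42]
pos 43 'd': at 10 (via fail)
pos 44 'a': at 2 (via fail)  ** P0@[43:44]
pos 45 'd': at 1 (via fail)
pos 46 'd': at 21
pos 47 'b': at 22  ** P5@[45:47]

Matches: [[5,1],[9,5],[12,0],[19,4],[21,0],[23,0],[32,0],[39,4],[42,5],[44,0],[47,5]]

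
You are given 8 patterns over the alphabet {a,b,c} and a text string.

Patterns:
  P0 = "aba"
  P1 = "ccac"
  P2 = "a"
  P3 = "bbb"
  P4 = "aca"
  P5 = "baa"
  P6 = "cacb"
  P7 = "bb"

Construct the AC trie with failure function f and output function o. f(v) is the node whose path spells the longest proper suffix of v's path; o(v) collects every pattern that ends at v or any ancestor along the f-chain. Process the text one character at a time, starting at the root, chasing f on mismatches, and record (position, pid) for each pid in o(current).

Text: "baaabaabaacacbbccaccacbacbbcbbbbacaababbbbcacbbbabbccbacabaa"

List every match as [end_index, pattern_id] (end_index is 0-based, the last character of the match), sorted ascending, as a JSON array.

Construct AC machine:
Trie (insert patterns):
  0='ε' goto a→1 b→8 c→4
  1='a' goto b→2 c→11  ←P2
  2='ab' goto a→3
  3='aba' goto ·  ←P0
  4='c' goto a→15 c→5
  5='cc' goto a→6
  6='cca' goto c→7
  7='ccac' goto ·  ←P1
  8='b' goto a→13 b→9
  9='bb' goto b→10  ←P7
  10='bbb' goto ·  ←P3
  11='ac' goto a→12
  12='aca' goto ·  ←P4
  13='ba' goto a→14
  14='baa' goto ·  ←P5
  15='ca' goto c→16
  16='cac' goto b→17
  17='cacb' goto ·  ←P6

BFS fail/out derivation:
  fail(1) 'a': from fail(0)=0 chase 'a': 0 ⇒ 0;  out={2}∪out(0)={2}
  fail(4) 'c': from fail(0)=0 chase 'c': 0 ⇒ 0;  out=∅∪out(0)=∅
  fail(8) 'b': from fail(0)=0 chase 'b': 0 ⇒ 0;  out=∅∪out(0)=∅
  fail(2) 'ab': from fail(1)=0 chase 'b': 0 ⇒ 8;  out=∅∪out(8)=∅
  fail(5) 'cc': from fail(4)=0 chase 'c': 0 ⇒ 4;  out=∅∪out(4)=∅
  fail(9) 'bb': from fail(8)=0 chase 'b': 0 ⇒ 8;  out={7}∪out(8)={7}
  fail(11) 'ac': from fail(1)=0 chase 'c': 0 ⇒ 4;  out=∅∪out(4)=∅
  fail(13) 'ba': from fail(8)=0 chase 'a': 0 ⇒ 1;  out=∅∪out(1)={2}
  fail(15) 'ca': from fail(4)=0 chase 'a': 0 ⇒ 1;  out=∅∪out(1)={2}
  fail(3) 'aba': from fail(2)=8 chase 'a': 8 ⇒ 13;  out={0}∪out(13)={0,2}
  fail(6) 'cca': from fail(5)=4 chase 'a': 4 ⇒ 15;  out=∅∪out(15)={2}
  fail(10) 'bbb': from fail(9)=8 chase 'b': 8 ⇒ 9;  out={3}∪out(9)={3,7}
  fail(12) 'aca': from fail(11)=4 chase 'a': 4 ⇒ 15;  out={4}∪out(15)={2,4}
  fail(14) 'baa': from fail(13)=1 chase 'a': 1→0 ⇒ 1;  out={5}∪out(1)={2,5}
  fail(16) 'cac': from fail(15)=1 chase 'c': 1 ⇒ 11;  out=∅∪out(11)=∅
  fail(7) 'ccac': from fail(6)=15 chase 'c': 15 ⇒ 16;  out={1}∪out(16)={1}
  fail(17) 'cacb': from fail(16)=11 chase 'b': 11→4→0 ⇒ 8;  out={6}∪out(8)={6}

Text stream:
pos 0 'b': at 8
pos 1 'a': at 13  emit P2@[1:1]
pos 2 'a': at 14  emit P2@[2:2],P5@[0:2]
pos 3 'a': at 1 (via fail)  emit P2@[3:3]
pos 4 'b': at 2
pos 5 'a': at 3  emit P0@[3:5],P2@[5:5]
pos 6 'a': at 14 (via fail)  emit P2@[6:6],P5@[4:6]
pos 7 'b': at 2 (via fail)
pos 8 'a': at 3  emit P0@[6:8],P2@[8:8]
pos 9 'a': at 14 (via fail)  emit P2@[9:9],P5@[7:9]
pos 10 'c': at 11 (via fail)
pos 11 'a': at 12  emit P2@[11:11],P4@[9:11]
pos 12 'c': at 16 (via fail)
pos 13 'b': at 17  emit P6@[10:13]
pos 14 'b': at 9 (via fail)  emit P7@[13:14]
pos 15 'c': at 4 (via fail)
pos 16 'c': at 5
pos 17 'a': at 6  emit P2@[17:17]
pos 18 'c': at 7  emit P1@[15:18]
pos 19 'c': at 5 (via fail)
pos 20 'a': at 6  emit P2@[20:20]
pos 21 'c': at 7  emit P1@[18:21]
pos 22 'b': at 17 (via fail)  emit P6@[19:22]
pos 23 'a': at 13 (via fail)  emit P2@[23:23]
pos 24 'c': at 11 (via fail)
pos 25 'b': at 8 (via fail)
pos 26 'b': at 9  emit P7@[25:26]
pos 27 'c': at 4 (via fail)
pos 28 'b': at 8 (via fail)
pos 29 'b': at 9  emit P7@[28:29]
pos 30 'b': at 10  emit P3@[28:30],P7@[29:30]
pos 31 'b': at 10 (via fail)  emit P3@[29:31],P7@[30:31]
pos 32 'a': at 13 (via fail)  emit P2@[32:32]
pos 33 'c': at 11 (via fail)
pos 34 'a': at 12  emit P2@[34:34],P4@[32:34]
pos 35 'a': at 1 (via fail)  emit P2@[35:35]
pos 36 'b': at 2
pos 37 'a': at 3  emit P0@[35:37],P2@[37:37]
pos 38 'b': at 2 (via fail)
pos 39 'b': at 9 (via fail)  emit P7@[38:39]
pos 40 'b': at 10  emit P3@[38:40],P7@[39:40]
pos 41 'b': at 10 (via fail)  emit P3@[39:41],P7@[40:41]
pos 42 'c': at 4 (via fail)
pos 43 'a': at 15  emit P2@[43:43]
pos 44 'c': at 16
pos 45 'b': at 17  emit P6@[42:45]
pos 46 'b': at 9 (via fail)  emit P7@[45:46]
pos 47 'b': at 10  emit P3@[45:47],P7@[46:47]
pos 48 'a': at 13 (via fail)  emit P2@[48:48]
pos 49 'b': at 2 (via fail)
pos 50 'b': at 9 (via fail)  emit P7@[49:50]
pos 51 'c': at 4 (via fail)
pos 52 'c': at 5
pos 53 'b': at 8 (via fail)
pos 54 'a': at 13  emit P2@[54:54]
pos 55 'c': at 11 (via fail)
pos 56 'a': at 12  emit P2@[56:56],P4@[54:56]
pos 57 'b': at 2 (via fail)
pos 58 'a': at 3  emit P0@[56:58],P2@[58:58]
pos 59 'a': at 14 (via fail)  emit P2@[59:59],P5@[57:59]

All matches (sorted): [[1,2],[2,2],[2,5],[3,2],[5,0],[5,2],[6,2],[6,5],[8,0],[8,2],[9,2],[9,5],[11,2],[11,4],[13,6],[14,7],[17,2],[18,1],[20,2],[21,1],[22,6],[23,2],[26,7],[29,7],[30,3],[30,7],[31,3],[31,7],[32,2],[34,2],[34,4],[35,2],[37,0],[37,2],[39,7],[40,3],[40,7],[41,3],[41,7],[43,2],[45,6],[46,7],[47,3],[47,7],[48,2],[50,7],[54,2],[56,2],[56,4],[58,0],[58,2],[59,2],[59,5]]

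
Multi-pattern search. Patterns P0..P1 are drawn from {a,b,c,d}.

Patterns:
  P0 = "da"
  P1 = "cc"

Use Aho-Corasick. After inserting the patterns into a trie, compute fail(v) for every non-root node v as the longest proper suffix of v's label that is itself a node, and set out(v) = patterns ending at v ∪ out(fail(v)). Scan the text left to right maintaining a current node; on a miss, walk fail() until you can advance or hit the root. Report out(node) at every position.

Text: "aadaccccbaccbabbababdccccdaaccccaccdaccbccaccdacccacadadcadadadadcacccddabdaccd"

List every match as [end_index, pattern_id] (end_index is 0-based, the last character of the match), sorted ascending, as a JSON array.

Build automaton:
Trie nodes:
  n0 'ε': c→3 d→1
  n1 'd': a→2
  n2 'da': ·  ←P0
  n3 'c': c→4
  n4 'cc': ·  ←P1

Failure links (BFS by depth):
  fail(1) 'd': from fail(0)=0 chase 'd': 0 ⇒ 0;  out=∅∪out(0)=∅
  fail(3) 'c': from fail(0)=0 chase 'c': 0 ⇒ 0;  out=∅∪out(0)=∅
  fail(2) 'da': from fail(1)=0 chase 'a': 0 ⇒ 0;  out={0}∪out(0)={0}
  fail(4) 'cc': from fail(3)=0 chase 'c': 0 ⇒ 3;  out={1}∪out(3)={1}

Text stream:
i=0 'a': node 0→0
i=1 'a': node 0→0
i=2 'd': node 0→1
i=3 'a': node 1→2  ** P0@[2:3]
i=4 'c': node 2→3 ·f
i=5 'c': node 3→4  ** P1@[4:5]
i=6 'c': node 4→4 ·f  ** P1@[5:6]
i=7 'c': node 4→4 ·f  ** P1@[6:7]
i=8 'b': node 4→0 ·f
i=9 'a': node 0→0
i=10 'c': node 0→3
i=11 'c': node 3→4  ** P1@[10:11]
i=12 'b': node 4→0 ·f
i=13 'a': node 0→0
i=14 'b': node 0→0
i=15 'b': node 0→0
i=16 'a': node 0→0
i=17 'b': node 0→0
i=18 'a': node 0→0
i=19 'b': node 0→0
i=20 'd': node 0→1
i=21 'c': node 1→3 ·f
i=22 'c': node 3→4  ** P1@[21:22]
i=23 'c': node 4→4 ·f  ** P1@[22:23]
i=24 'c': node 4→4 ·f  ** P1@[23:24]
i=25 'd': node 4→1 ·f
i=26 'a': node 1→2  ** P0@[25:26]
i=27 'a': node 2→0 ·f
i=28 'c': node 0→3
i=29 'c': node 3→4  ** P1@[28:29]
i=30 'c': node 4→4 ·f  ** P1@[29:30]
i=31 'c': node 4→4 ·f  ** P1@[30:31]
i=32 'a': node 4→0 ·f
i=33 'c': node 0→3
i=34 'c': node 3→4  ** P1@[33:34]
i=35 'd': node 4→1 ·f
i=36 'a': node 1→2  ** P0@[35:36]
i=37 'c': node 2→3 ·f
i=38 'c': node 3→4  ** P1@[37:38]
i=39 'b': node 4→0 ·f
i=40 'c': node 0→3
i=41 'c': node 3→4  ** P1@[40:41]
i=42 'a': node 4→0 ·f
i=43 'c': node 0→3
i=44 'c': node 3→4  ** P1@[43:44]
i=45 'd': node 4→1 ·f
i=46 'a': node 1→2  ** P0@[45:46]
i=47 'c': node 2→3 ·f
i=48 'c': node 3→4  ** P1@[47:48]
i=49 'c': node 4→4 ·f  ** P1@[48:49]
i=50 'a': node 4→0 ·f
i=51 'c': node 0→3
i=52 'a': node 3→0 ·f
i=53 'd': node 0→1
i=54 'a': node 1→2  ** P0@[53:54]
i=55 'd': node 2→1 ·f
i=56 'c': node 1→3 ·f
i=57 'a': node 3→0 ·f
i=58 'd': node 0→1
i=59 'a': node 1→2  ** P0@[58:59]
i=60 'd': node 2→1 ·f
i=61 'a': node 1→2  ** P0@[60:61]
i=62 'd': node 2→1 ·f
i=63 'a': node 1→2  ** P0@[62:63]
i=64 'd': node 2→1 ·f
i=65 'c': node 1→3 ·f
i=66 'a': node 3→0 ·f
i=67 'c': node 0→3
i=68 'c': node 3→4  ** P1@[67:68]
i=69 'c': node 4→4 ·f  ** P1@[68:69]
i=70 'd': node 4→1 ·f
i=71 'd': node 1→1 ·f
i=72 'a': node 1→2  ** P0@[71:72]
i=73 'b': node 2→0 ·f
i=74 'd': node 0→1
i=75 'a': node 1→2  ** P0@[74:75]
i=76 'c': node 2→3 ·f
i=77 'c': node 3→4  ** P1@[76:77]
i=78 'd': node 4→1 ·f

Matches: [[3,0],[5,1],[6,1],[7,1],[11,1],[22,1],[23,1],[24,1],[26,0],[29,1],[30,1],[31,1],[34,1],[36,0],[38,1],[41,1],[44,1],[46,0],[48,1],[49,1],[54,0],[59,0],[61,0],[63,0],[68,1],[69,1],[72,0],[75,0],[77,1]]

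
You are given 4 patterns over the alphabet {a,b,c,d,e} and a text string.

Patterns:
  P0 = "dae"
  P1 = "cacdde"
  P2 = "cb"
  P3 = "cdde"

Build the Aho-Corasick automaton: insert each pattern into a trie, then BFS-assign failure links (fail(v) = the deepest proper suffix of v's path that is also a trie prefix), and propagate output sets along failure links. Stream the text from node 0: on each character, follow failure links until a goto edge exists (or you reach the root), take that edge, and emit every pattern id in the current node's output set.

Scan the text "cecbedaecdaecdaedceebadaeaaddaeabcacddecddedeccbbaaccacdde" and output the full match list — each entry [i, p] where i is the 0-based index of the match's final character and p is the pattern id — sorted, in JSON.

Construct AC machine:
Trie nodes:
  0='ε' goto c→4 d→1
  1='d' goto a→2
  2='da' goto e→3
  3='dae' goto ·  ←P0
  4='c' goto a→5 b→10 d→11
  5='ca' goto c→6
  6='cac' goto d→7
  7='cacd' goto d→8
  8='cacdd' goto e→9
  9='cacdde' goto ·  ←P1
  10='cb' goto ·  ←P2
  11='cd' goto d→12
  12='cdd' goto e→13
  13='cdde' goto ·  ←P3

BFS fail/out derivation:
  n1('d'): parent n0 fail=0; on 'd' 0 → fail=0;  out ∅∪∅=∅
  n4('c'): parent n0 fail=0; on 'c' 0 → fail=0;  out ∅∪∅=∅
  n2('da'): parent n1 fail=0; on 'a' 0 → fail=0;  out ∅∪∅=∅
  n5('ca'): parent n4 fail=0; on 'a' 0 → fail=0;  out ∅∪∅=∅
  n10('cb'): parent n4 fail=0; on 'b' 0 → fail=0;  out {2}∪∅={2}
  n11('cd'): parent n4 fail=0; on 'd' 0 → fail=1;  out ∅∪∅=∅
  n3('dae'): parent n2 fail=0; on 'e' 0 → fail=0;  out {0}∪∅={0}
  n6('cac'): parent n5 fail=0; on 'c' 0 → fail=4;  out ∅∪∅=∅
  n12('cdd'): parent n11 fail=1; on 'd' 1→0 → fail=1;  out ∅∪∅=∅
  n7('cacd'): parent n6 fail=4; on 'd' 4 → fail=11;  out ∅∪∅=∅
  n13('cdde'): parent n12 fail=1; on 'e' 1→0 → fail=0;  out {3}∪∅={3}
  n8('cacdd'): parent n7 fail=11; on 'd' 11 → fail=12;  out ∅∪∅=∅
  n9('cacdde'): parent n8 fail=12; on 'e' 12 → fail=13;  out {1}∪{3}={1,3}

Text stream:
[0] read 'c'  n0⇒n4
[1] read 'e'  n4⇒n0 (via fail)
[2] read 'c'  n0⇒n4
[3] read 'b'  n4⇒n10  → match P2@[2:3]
[4] read 'e'  n10⇒n0 (via fail)
[5] read 'd'  n0⇒n1
[6] read 'a'  n1⇒n2
[7] read 'e'  n2⇒n3  → match P0@[5:7]
[8] read 'c'  n3⇒n4 (via fail)
[9] read 'd'  n4⇒n11
[10] read 'a'  n11⇒n2 (via fail)
[11] read 'e'  n2⇒n3  → match P0@[9:11]
[12] read 'c'  n3⇒n4 (via fail)
[13] read 'd'  n4⇒n11
[14] read 'a'  n11⇒n2 (via fail)
[15] read 'e'  n2⇒n3  → match P0@[13:15]
[16] read 'd'  n3⇒n1 (via fail)
[17] read 'c'  n1⇒n4 (via fail)
[18] read 'e'  n4⇒n0 (via fail)
[19] read 'e'  n0⇒n0
[20] read 'b'  n0⇒n0
[21] read 'a'  n0⇒n0
[22] read 'd'  n0⇒n1
[23] read 'a'  n1⇒n2
[24] read 'e'  n2⇒n3  → match P0@[22:24]
[25] read 'a'  n3⇒n0 (via fail)
[26] read 'a'  n0⇒n0
[27] read 'd'  n0⇒n1
[28] read 'd'  n1⇒n1 (via fail)
[29] read 'a'  n1⇒n2
[30] read 'e'  n2⇒n3  → match P0@[28:30]
[31] read 'a'  n3⇒n0 (via fail)
[32] read 'b'  n0⇒n0
[33] read 'c'  n0⇒n4
[34] read 'a'  n4⇒n5
[35] read 'c'  n5⇒n6
[36] read 'd'  n6⇒n7
[37] read 'd'  n7⇒n8
[38] read 'e'  n8⇒n9  → match P1@[33:38],P3@[35:38]
[39] read 'c'  n9⇒n4 (via fail)
[40] read 'd'  n4⇒n11
[41] read 'd'  n11⇒n12
[42] read 'e'  n12⇒n13  → match P3@[39:42]
[43] read 'd'  n13⇒n1 (via fail)
[44] read 'e'  n1⇒n0 (via fail)
[45] read 'c'  n0⇒n4
[46] read 'c'  n4⇒n4 (via fail)
[47] read 'b'  n4⇒n10  → match P2@[46:47]
[48] read 'b'  n10⇒n0 (via fail)
[49] read 'a'  n0⇒n0
[50] read 'a'  n0⇒n0
[51] read 'c'  n0⇒n4
[52] read 'c'  n4⇒n4 (via fail)
[53] read 'a'  n4⇒n5
[54] read 'c'  n5⇒n6
[55] read 'd'  n6⇒n7
[56] read 'd'  n7⇒n8
[57] read 'e'  n8⇒n9  → match P1@[52:57],P3@[54:57]

Result: [[3,2],[7,0],[11,0],[15,0],[24,0],[30,0],[38,1],[38,3],[42,3],[47,2],[57,1],[57,3]]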